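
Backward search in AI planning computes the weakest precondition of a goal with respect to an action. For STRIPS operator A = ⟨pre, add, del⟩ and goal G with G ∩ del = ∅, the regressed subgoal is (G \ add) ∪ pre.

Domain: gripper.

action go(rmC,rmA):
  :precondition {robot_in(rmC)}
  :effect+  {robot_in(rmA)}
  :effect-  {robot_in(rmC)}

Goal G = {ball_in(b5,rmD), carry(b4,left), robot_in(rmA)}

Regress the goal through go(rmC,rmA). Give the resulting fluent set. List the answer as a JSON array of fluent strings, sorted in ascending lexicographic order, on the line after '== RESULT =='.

Regress:
  G ∩ del = {}  (empty — regression defined)
  G \ add = {ball_in(b5,rmD), carry(b4,left), robot_in(rmA)} \ {robot_in(rmA)} = {ball_in(b5,rmD), carry(b4,left)}
  ∪ pre   = {ball_in(b5,rmD), carry(b4,left)} ∪ {robot_in(rmC)}
          = {ball_in(b5,rmD), carry(b4,left), robot_in(rmC)}

== RESULT ==
["ball_in(b5,rmD)", "carry(b4,left)", "robot_in(rmC)"]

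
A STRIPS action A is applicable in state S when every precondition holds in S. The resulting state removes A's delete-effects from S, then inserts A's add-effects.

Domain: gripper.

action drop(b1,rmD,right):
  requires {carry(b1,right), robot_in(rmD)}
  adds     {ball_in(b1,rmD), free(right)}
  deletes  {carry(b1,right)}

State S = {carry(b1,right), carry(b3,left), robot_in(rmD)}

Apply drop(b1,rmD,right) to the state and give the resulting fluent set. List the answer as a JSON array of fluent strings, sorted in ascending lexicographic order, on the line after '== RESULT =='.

Progress:
  pre ⊆ S: {carry(b1,right), robot_in(rmD)} ⊆ S  — applicable
  S \ del = {carry(b3,left), robot_in(rmD)}
  ∪ add   = {ball_in(b1,rmD), carry(b3,left), free(right), robot_in(rmD)}

== RESULT ==
["ball_in(b1,rmD)", "carry(b3,left)", "free(right)", "robot_in(rmD)"]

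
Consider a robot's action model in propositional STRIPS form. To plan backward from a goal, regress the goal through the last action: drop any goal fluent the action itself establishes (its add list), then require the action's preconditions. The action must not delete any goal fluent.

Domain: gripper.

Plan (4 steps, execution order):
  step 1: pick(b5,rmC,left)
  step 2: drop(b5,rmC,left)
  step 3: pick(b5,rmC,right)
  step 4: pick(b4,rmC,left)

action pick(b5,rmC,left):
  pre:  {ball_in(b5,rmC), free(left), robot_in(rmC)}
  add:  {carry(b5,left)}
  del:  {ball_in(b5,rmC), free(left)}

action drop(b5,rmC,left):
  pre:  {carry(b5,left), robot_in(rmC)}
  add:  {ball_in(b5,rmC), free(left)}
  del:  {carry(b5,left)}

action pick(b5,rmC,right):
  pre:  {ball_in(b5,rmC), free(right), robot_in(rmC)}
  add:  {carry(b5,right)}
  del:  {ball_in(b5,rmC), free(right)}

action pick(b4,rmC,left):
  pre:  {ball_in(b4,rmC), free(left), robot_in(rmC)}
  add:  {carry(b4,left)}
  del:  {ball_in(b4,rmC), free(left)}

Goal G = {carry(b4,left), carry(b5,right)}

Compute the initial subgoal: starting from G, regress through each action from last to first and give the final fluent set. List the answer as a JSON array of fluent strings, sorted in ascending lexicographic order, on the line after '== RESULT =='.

Work backward from the goal:
  through step 4 (pick(b4,rmC,left)): drop {carry(b4,left)}, keep {carry(b5,right)}, require {ball_in(b4,rmC), free(left), robot_in(rmC)}
    → {ball_in(b4,rmC), carry(b5,right), free(left), robot_in(rmC)}
  through step 3 (pick(b5,rmC,right)): drop {carry(b5,right)}, keep {ball_in(b4,rmC), free(left), robot_in(rmC)}, require {ball_in(b5,rmC), free(right), robot_in(rmC)}
    → {ball_in(b4,rmC), ball_in(b5,rmC), free(left), free(right), robot_in(rmC)}
  through step 2 (drop(b5,rmC,left)): drop {ball_in(b5,rmC), free(left)}, keep {ball_in(b4,rmC), free(right), robot_in(rmC)}, require {carry(b5,left), robot_in(rmC)}
    → {ball_in(b4,rmC), carry(b5,left), free(right), robot_in(rmC)}
  through step 1 (pick(b5,rmC,left)): drop {carry(b5,left)}, keep {ball_in(b4,rmC), free(right), robot_in(rmC)}, require {ball_in(b5,rmC), free(left), robot_in(rmC)}
    → {ball_in(b4,rmC), ball_in(b5,rmC), free(left), free(right), robot_in(rmC)}

== RESULT ==
["ball_in(b4,rmC)", "ball_in(b5,rmC)", "free(left)", "free(right)", "robot_in(rmC)"]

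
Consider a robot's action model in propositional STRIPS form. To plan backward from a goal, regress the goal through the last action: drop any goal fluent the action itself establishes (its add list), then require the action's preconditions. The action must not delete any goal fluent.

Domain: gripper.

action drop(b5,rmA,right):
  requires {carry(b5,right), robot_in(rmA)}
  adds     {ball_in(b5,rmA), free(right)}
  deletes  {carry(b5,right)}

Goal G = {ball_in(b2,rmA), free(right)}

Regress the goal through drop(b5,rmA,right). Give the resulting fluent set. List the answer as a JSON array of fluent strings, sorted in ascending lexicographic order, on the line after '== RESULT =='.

Compute (G \ add) ∪ pre:
  G ∩ del = {}  (empty — regression defined)
  G \ add = {ball_in(b2,rmA), free(right)} \ {ball_in(b5,rmA), free(right)} = {ball_in(b2,rmA)}
  ∪ pre   = {ball_in(b2,rmA)} ∪ {carry(b5,right), robot_in(rmA)}
          = {ball_in(b2,rmA), carry(b5,right), robot_in(rmA)}

== RESULT ==
["ball_in(b2,rmA)", "carry(b5,right)", "robot_in(rmA)"]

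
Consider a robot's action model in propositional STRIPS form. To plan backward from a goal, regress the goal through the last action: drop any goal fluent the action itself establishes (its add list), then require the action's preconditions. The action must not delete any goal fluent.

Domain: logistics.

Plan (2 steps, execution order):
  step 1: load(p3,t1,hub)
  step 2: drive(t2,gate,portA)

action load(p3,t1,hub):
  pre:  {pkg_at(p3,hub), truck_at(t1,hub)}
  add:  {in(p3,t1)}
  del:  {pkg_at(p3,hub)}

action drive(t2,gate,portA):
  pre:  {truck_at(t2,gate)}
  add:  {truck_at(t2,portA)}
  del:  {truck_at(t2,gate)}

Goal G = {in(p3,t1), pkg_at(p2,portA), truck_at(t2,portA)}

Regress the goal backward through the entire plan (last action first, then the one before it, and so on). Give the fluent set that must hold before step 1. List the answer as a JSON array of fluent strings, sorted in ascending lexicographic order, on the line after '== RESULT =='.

Work backward from the goal:
  through step 2 (drive(t2,gate,portA)): drop {truck_at(t2,portA)}, keep {in(p3,t1), pkg_at(p2,portA)}, require {truck_at(t2,gate)}
    → {in(p3,t1), pkg_at(p2,portA), truck_at(t2,gate)}
  through step 1 (load(p3,t1,hub)): drop {in(p3,t1)}, keep {pkg_at(p2,portA), truck_at(t2,gate)}, require {pkg_at(p3,hub), truck_at(t1,hub)}
    → {pkg_at(p2,portA), pkg_at(p3,hub), truck_at(t1,hub), truck_at(t2,gate)}

== RESULT ==
["pkg_at(p2,portA)", "pkg_at(p3,hub)", "truck_at(t1,hub)", "truck_at(t2,gate)"]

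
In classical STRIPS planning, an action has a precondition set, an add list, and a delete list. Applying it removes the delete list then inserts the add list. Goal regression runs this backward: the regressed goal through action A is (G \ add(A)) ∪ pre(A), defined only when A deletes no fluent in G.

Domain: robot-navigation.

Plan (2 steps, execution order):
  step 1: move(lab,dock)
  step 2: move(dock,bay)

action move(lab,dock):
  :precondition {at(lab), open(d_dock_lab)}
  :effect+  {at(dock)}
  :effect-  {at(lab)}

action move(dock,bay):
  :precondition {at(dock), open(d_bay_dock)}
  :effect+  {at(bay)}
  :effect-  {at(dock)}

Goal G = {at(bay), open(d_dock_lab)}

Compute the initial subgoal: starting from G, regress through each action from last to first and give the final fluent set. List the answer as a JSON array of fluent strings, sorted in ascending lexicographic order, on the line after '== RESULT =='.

Work backward from the goal:
  through step 2 (move(dock,bay)): drop {at(bay)}, keep {open(d_dock_lab)}, require {at(dock), open(d_bay_dock)}
    → {at(dock), open(d_bay_dock), open(d_dock_lab)}
  through step 1 (move(lab,dock)): drop {at(dock)}, keep {open(d_bay_dock), open(d_dock_lab)}, require {at(lab), open(d_dock_lab)}
    → {at(lab), open(d_bay_dock), open(d_dock_lab)}

== RESULT ==
["at(lab)", "open(d_bay_dock)", "open(d_dock_lab)"]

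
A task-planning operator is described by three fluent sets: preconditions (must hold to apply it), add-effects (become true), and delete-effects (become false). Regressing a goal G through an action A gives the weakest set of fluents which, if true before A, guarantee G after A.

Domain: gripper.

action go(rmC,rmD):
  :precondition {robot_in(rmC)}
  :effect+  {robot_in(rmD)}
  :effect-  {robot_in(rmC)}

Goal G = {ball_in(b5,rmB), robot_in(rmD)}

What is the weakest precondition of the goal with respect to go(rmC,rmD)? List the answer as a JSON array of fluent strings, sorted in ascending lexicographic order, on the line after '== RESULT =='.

Compute (G \ add) ∪ pre:
  G ∩ del = {}  (empty — regression defined)
  G \ add = {ball_in(b5,rmB), robot_in(rmD)} \ {robot_in(rmD)} = {ball_in(b5,rmB)}
  ∪ pre   = {ball_in(b5,rmB)} ∪ {robot_in(rmC)}
          = {ball_in(b5,rmB), robot_in(rmC)}

== RESULT ==
["ball_in(b5,rmB)", "robot_in(rmC)"]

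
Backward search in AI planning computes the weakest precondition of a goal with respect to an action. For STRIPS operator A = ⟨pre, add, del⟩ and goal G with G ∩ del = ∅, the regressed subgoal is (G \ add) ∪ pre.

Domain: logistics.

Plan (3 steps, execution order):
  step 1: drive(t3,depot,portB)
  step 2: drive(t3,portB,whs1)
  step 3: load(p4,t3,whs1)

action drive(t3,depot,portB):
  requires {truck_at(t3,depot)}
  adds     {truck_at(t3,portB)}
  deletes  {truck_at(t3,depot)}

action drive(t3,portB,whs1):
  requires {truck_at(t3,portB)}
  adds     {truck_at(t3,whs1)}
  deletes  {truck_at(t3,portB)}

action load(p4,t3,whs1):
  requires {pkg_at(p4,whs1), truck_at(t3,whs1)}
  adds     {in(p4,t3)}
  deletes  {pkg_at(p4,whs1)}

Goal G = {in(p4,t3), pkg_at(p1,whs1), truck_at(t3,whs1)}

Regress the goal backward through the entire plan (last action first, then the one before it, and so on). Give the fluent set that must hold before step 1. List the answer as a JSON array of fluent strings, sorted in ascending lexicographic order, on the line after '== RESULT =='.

Regress step by step:
  through step 3 (load(p4,t3,whs1)): drop {in(p4,t3)}, keep {pkg_at(p1,whs1), truck_at(t3,whs1)}, require {pkg_at(p4,whs1), truck_at(t3,whs1)}
    → {pkg_at(p1,whs1), pkg_at(p4,whs1), truck_at(t3,whs1)}
  through step 2 (drive(t3,portB,whs1)): drop {truck_at(t3,whs1)}, keep {pkg_at(p1,whs1), pkg_at(p4,whs1)}, require {truck_at(t3,portB)}
    → {pkg_at(p1,whs1), pkg_at(p4,whs1), truck_at(t3,portB)}
  through step 1 (drive(t3,depot,portB)): drop {truck_at(t3,portB)}, keep {pkg_at(p1,whs1), pkg_at(p4,whs1)}, require {truck_at(t3,depot)}
    → {pkg_at(p1,whs1), pkg_at(p4,whs1), truck_at(t3,depot)}

== RESULT ==
["pkg_at(p1,whs1)", "pkg_at(p4,whs1)", "truck_at(t3,depot)"]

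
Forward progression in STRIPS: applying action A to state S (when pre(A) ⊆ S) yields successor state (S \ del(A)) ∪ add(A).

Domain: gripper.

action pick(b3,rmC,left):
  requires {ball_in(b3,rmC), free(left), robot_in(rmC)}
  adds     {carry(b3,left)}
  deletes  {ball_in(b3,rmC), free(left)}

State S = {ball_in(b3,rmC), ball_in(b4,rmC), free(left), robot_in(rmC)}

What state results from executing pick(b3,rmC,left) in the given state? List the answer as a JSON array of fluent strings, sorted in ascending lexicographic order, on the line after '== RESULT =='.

Compute (S \ del) ∪ add:
  pre ⊆ S: {ball_in(b3,rmC), free(left), robot_in(rmC)} ⊆ S  — applicable
  S \ del = {ball_in(b4,rmC), robot_in(rmC)}
  ∪ add   = {ball_in(b4,rmC), carry(b3,left), robot_in(rmC)}

== RESULT ==
["ball_in(b4,rmC)", "carry(b3,left)", "robot_in(rmC)"]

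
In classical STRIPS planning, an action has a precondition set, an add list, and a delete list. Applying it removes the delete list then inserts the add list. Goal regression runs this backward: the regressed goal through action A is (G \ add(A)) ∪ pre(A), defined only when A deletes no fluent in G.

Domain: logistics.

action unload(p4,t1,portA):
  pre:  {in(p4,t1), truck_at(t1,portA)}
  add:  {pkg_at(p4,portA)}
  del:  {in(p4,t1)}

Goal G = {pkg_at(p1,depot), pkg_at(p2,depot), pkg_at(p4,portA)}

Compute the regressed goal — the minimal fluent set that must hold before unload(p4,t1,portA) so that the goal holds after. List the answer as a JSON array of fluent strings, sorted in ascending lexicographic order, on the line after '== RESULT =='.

Regress:
  G ∩ del = {}  (empty — regression defined)
  G \ add = {pkg_at(p1,depot), pkg_at(p2,depot), pkg_at(p4,portA)} \ {pkg_at(p4,portA)} = {pkg_at(p1,depot), pkg_at(p2,depot)}
  ∪ pre   = {pkg_at(p1,depot), pkg_at(p2,depot)} ∪ {in(p4,t1), truck_at(t1,portA)}
          = {in(p4,t1), pkg_at(p1,depot), pkg_at(p2,depot), truck_at(t1,portA)}

== RESULT ==
["in(p4,t1)", "pkg_at(p1,depot)", "pkg_at(p2,depot)", "truck_at(t1,portA)"]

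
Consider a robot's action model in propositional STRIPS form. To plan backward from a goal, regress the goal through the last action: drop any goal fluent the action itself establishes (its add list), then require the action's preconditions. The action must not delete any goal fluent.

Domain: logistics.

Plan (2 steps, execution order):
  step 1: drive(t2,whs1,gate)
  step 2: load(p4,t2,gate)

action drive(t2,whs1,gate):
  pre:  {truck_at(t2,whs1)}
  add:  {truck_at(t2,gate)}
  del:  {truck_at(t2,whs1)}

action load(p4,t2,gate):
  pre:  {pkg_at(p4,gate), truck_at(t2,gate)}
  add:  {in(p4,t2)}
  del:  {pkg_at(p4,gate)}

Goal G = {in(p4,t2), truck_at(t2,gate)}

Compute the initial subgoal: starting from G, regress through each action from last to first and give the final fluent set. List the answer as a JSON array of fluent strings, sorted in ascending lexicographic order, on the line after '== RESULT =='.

Regress step by step:
  through step 2 (load(p4,t2,gate)): drop {in(p4,t2)}, keep {truck_at(t2,gate)}, require {pkg_at(p4,gate), truck_at(t2,gate)}
    → {pkg_at(p4,gate), truck_at(t2,gate)}
  through step 1 (drive(t2,whs1,gate)): drop {truck_at(t2,gate)}, keep {pkg_at(p4,gate)}, require {truck_at(t2,whs1)}
    → {pkg_at(p4,gate), truck_at(t2,whs1)}

== RESULT ==
["pkg_at(p4,gate)", "truck_at(t2,whs1)"]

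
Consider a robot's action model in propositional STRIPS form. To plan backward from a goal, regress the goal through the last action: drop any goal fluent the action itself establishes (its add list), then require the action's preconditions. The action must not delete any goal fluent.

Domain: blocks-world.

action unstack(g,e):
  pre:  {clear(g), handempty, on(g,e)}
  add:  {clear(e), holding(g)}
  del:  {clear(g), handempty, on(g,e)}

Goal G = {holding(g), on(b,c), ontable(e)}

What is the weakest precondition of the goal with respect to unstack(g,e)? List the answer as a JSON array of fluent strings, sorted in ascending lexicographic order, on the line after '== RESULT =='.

Compute (G \ add) ∪ pre:
  G ∩ del = {}  (empty — regression defined)
  G \ add = {holding(g), on(b,c), ontable(e)} \ {clear(e), holding(g)} = {on(b,c), ontable(e)}
  ∪ pre   = {on(b,c), ontable(e)} ∪ {clear(g), handempty, on(g,e)}
          = {clear(g), handempty, on(b,c), on(g,e), ontable(e)}

== RESULT ==
["clear(g)", "handempty", "on(b,c)", "on(g,e)", "ontable(e)"]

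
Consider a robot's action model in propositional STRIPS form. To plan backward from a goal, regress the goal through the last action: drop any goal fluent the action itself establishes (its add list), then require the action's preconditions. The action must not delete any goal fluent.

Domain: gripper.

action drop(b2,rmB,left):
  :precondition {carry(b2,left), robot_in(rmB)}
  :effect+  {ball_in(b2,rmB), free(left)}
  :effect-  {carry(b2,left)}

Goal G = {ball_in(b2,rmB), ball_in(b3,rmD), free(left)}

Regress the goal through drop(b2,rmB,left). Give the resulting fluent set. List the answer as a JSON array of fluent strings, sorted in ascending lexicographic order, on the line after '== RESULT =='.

Regress:
  G ∩ del = {}  (empty — regression defined)
  G \ add = {ball_in(b2,rmB), ball_in(b3,rmD), free(left)} \ {ball_in(b2,rmB), free(left)} = {ball_in(b3,rmD)}
  ∪ pre   = {ball_in(b3,rmD)} ∪ {carry(b2,left), robot_in(rmB)}
          = {ball_in(b3,rmD), carry(b2,left), robot_in(rmB)}

== RESULT ==
["ball_in(b3,rmD)", "carry(b2,left)", "robot_in(rmB)"]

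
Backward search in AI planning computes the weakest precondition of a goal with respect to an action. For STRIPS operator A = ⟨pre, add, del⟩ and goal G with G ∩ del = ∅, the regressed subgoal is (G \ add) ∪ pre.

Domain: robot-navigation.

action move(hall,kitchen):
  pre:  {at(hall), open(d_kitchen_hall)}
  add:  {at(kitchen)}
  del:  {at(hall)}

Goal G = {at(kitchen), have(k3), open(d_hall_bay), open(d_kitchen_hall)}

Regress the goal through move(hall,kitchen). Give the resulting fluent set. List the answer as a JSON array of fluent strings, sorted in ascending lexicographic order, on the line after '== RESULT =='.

Compute (G \ add) ∪ pre:
  G ∩ del = {}  (empty — regression defined)
  G \ add = {at(kitchen), have(k3), open(d_hall_bay), open(d_kitchen_hall)} \ {at(kitchen)} = {have(k3), open(d_hall_bay), open(d_kitchen_hall)}
  ∪ pre   = {have(k3), open(d_hall_bay), open(d_kitchen_hall)} ∪ {at(hall), open(d_kitchen_hall)}
          = {at(hall), have(k3), open(d_hall_bay), open(d_kitchen_hall)}

== RESULT ==
["at(hall)", "have(k3)", "open(d_hall_bay)", "open(d_kitchen_hall)"]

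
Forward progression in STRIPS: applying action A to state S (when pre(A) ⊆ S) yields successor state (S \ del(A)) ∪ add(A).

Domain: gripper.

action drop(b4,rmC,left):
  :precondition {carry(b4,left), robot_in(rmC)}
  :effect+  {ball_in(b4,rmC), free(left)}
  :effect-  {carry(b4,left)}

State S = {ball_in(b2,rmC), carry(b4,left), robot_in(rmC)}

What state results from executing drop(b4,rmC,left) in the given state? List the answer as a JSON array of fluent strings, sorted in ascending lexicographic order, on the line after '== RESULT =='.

Progress:
  pre ⊆ S: {carry(b4,left), robot_in(rmC)} ⊆ S  — applicable
  S \ del = {ball_in(b2,rmC), robot_in(rmC)}
  ∪ add   = {ball_in(b2,rmC), ball_in(b4,rmC), free(left), robot_in(rmC)}

== RESULT ==
["ball_in(b2,rmC)", "ball_in(b4,rmC)", "free(left)", "robot_in(rmC)"]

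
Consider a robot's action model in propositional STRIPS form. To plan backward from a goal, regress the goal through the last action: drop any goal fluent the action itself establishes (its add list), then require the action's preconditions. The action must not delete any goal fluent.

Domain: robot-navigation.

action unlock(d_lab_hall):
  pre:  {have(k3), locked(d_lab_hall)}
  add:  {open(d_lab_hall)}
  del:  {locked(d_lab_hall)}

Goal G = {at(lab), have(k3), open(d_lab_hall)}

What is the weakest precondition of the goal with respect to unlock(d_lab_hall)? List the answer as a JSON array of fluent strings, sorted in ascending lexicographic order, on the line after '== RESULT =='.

Compute (G \ add) ∪ pre:
  G ∩ del = {}  (empty — regression defined)
  G \ add = {at(lab), have(k3), open(d_lab_hall)} \ {open(d_lab_hall)} = {at(lab), have(k3)}
  ∪ pre   = {at(lab), have(k3)} ∪ {have(k3), locked(d_lab_hall)}
          = {at(lab), have(k3), locked(d_lab_hall)}

== RESULT ==
["at(lab)", "have(k3)", "locked(d_lab_hall)"]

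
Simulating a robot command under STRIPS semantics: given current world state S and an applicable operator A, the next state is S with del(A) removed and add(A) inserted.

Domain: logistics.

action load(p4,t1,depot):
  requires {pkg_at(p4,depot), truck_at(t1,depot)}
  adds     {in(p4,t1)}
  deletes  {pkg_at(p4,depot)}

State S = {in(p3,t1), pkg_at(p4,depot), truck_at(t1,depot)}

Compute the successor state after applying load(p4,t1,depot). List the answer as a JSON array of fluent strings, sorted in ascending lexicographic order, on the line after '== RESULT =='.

Progress:
  pre ⊆ S: {pkg_at(p4,depot), truck_at(t1,depot)} ⊆ S  — applicable
  S \ del = {in(p3,t1), truck_at(t1,depot)}
  ∪ add   = {in(p3,t1), in(p4,t1), truck_at(t1,depot)}

== RESULT ==
["in(p3,t1)", "in(p4,t1)", "truck_at(t1,depot)"]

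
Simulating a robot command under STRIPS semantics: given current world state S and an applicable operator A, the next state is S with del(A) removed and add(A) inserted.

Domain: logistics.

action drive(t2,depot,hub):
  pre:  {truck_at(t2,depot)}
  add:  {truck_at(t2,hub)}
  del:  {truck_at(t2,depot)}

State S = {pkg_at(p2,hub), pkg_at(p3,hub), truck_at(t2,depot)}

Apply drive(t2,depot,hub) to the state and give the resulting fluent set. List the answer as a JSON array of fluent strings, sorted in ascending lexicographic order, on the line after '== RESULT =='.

Progress:
  pre ⊆ S: {truck_at(t2,depot)} ⊆ S  — applicable
  S \ del = {pkg_at(p2,hub), pkg_at(p3,hub)}
  ∪ add   = {pkg_at(p2,hub), pkg_at(p3,hub), truck_at(t2,hub)}

== RESULT ==
["pkg_at(p2,hub)", "pkg_at(p3,hub)", "truck_at(t2,hub)"]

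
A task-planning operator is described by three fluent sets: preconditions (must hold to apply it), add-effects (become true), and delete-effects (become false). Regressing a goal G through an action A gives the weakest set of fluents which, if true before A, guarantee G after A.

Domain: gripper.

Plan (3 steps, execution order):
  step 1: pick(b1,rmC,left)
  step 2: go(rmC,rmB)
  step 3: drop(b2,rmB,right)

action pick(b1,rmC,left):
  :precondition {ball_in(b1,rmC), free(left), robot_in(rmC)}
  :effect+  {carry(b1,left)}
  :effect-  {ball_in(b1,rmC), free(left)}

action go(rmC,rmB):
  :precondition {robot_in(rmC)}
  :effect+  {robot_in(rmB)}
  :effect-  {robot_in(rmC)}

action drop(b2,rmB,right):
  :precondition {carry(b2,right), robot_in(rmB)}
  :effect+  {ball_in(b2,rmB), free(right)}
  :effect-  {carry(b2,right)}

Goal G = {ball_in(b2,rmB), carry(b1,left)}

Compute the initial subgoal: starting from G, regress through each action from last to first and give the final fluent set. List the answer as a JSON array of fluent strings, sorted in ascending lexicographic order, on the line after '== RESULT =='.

Regress step by step:
  through step 3 (drop(b2,rmB,right)): drop {ball_in(b2,rmB)}, keep {carry(b1,left)}, require {carry(b2,right), robot_in(rmB)}
    → {carry(b1,left), carry(b2,right), robot_in(rmB)}
  through step 2 (go(rmC,rmB)): drop {robot_in(rmB)}, keep {carry(b1,left), carry(b2,right)}, require {robot_in(rmC)}
    → {carry(b1,left), carry(b2,right), robot_in(rmC)}
  through step 1 (pick(b1,rmC,left)): drop {carry(b1,left)}, keep {carry(b2,right), robot_in(rmC)}, require {ball_in(b1,rmC), free(left), robot_in(rmC)}
    → {ball_in(b1,rmC), carry(b2,right), free(left), robot_in(rmC)}

== RESULT ==
["ball_in(b1,rmC)", "carry(b2,right)", "free(left)", "robot_in(rmC)"]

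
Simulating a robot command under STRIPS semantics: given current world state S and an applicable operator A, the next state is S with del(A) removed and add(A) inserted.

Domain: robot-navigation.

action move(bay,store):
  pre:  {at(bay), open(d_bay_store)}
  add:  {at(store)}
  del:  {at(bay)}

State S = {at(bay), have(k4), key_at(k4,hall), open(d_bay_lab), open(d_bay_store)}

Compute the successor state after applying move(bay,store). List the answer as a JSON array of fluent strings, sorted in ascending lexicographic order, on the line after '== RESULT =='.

Progress:
  pre ⊆ S: {at(bay), open(d_bay_store)} ⊆ S  — applicable
  S \ del = {have(k4), key_at(k4,hall), open(d_bay_lab), open(d_bay_store)}
  ∪ add   = {at(store), have(k4), key_at(k4,hall), open(d_bay_lab), open(d_bay_store)}

== RESULT ==
["at(store)", "have(k4)", "key_at(k4,hall)", "open(d_bay_lab)", "open(d_bay_store)"]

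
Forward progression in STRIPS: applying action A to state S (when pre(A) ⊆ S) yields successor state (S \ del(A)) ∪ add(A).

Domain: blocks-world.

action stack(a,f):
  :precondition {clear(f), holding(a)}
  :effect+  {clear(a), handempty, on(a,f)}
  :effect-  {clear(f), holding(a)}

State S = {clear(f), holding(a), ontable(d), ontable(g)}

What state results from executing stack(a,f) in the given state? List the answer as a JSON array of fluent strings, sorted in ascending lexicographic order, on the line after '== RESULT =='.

Compute (S \ del) ∪ add:
  pre ⊆ S: {clear(f), holding(a)} ⊆ S  — applicable
  S \ del = {ontable(d), ontable(g)}
  ∪ add   = {clear(a), handempty, on(a,f), ontable(d), ontable(g)}

== RESULT ==
["clear(a)", "handempty", "on(a,f)", "ontable(d)", "ontable(g)"]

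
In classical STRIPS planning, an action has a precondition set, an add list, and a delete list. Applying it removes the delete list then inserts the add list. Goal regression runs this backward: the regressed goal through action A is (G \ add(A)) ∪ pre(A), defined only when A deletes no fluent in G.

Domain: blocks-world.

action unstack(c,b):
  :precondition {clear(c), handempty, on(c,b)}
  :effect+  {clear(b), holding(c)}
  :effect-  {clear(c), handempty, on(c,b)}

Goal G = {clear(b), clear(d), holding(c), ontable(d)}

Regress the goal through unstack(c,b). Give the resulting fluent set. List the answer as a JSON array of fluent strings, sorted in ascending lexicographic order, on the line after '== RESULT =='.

Compute (G \ add) ∪ pre:
  G ∩ del = {}  (empty — regression defined)
  G \ add = {clear(b), clear(d), holding(c), ontable(d)} \ {clear(b), holding(c)} = {clear(d), ontable(d)}
  ∪ pre   = {clear(d), ontable(d)} ∪ {clear(c), handempty, on(c,b)}
          = {clear(c), clear(d), handempty, on(c,b), ontable(d)}

== RESULT ==
["clear(c)", "clear(d)", "handempty", "on(c,b)", "ontable(d)"]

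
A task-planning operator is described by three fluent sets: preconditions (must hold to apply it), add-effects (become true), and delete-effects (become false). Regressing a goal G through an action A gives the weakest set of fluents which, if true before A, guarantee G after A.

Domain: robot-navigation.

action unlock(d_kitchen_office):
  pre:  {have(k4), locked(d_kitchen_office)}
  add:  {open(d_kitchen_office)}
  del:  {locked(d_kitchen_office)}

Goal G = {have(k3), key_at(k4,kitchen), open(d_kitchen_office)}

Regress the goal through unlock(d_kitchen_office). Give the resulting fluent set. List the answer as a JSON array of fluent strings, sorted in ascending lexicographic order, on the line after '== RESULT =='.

Compute (G \ add) ∪ pre:
  G ∩ del = {}  (empty — regression defined)
  G \ add = {have(k3), key_at(k4,kitchen), open(d_kitchen_office)} \ {open(d_kitchen_office)} = {have(k3), key_at(k4,kitchen)}
  ∪ pre   = {have(k3), key_at(k4,kitchen)} ∪ {have(k4), locked(d_kitchen_office)}
          = {have(k3), have(k4), key_at(k4,kitchen), locked(d_kitchen_office)}

== RESULT ==
["have(k3)", "have(k4)", "key_at(k4,kitchen)", "locked(d_kitchen_office)"]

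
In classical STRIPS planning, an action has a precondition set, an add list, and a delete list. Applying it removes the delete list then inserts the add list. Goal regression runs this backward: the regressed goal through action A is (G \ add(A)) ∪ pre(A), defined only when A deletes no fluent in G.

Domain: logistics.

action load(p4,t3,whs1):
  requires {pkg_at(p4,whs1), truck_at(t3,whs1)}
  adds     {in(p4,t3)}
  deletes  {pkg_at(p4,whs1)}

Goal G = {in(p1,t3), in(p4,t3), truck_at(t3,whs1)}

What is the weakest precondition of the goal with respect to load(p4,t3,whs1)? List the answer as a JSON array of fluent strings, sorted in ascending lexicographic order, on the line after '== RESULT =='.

Regress:
  G ∩ del = {}  (empty — regression defined)
  G \ add = {in(p1,t3), in(p4,t3), truck_at(t3,whs1)} \ {in(p4,t3)} = {in(p1,t3), truck_at(t3,whs1)}
  ∪ pre   = {in(p1,t3), truck_at(t3,whs1)} ∪ {pkg_at(p4,whs1), truck_at(t3,whs1)}
          = {in(p1,t3), pkg_at(p4,whs1), truck_at(t3,whs1)}

== RESULT ==
["in(p1,t3)", "pkg_at(p4,whs1)", "truck_at(t3,whs1)"]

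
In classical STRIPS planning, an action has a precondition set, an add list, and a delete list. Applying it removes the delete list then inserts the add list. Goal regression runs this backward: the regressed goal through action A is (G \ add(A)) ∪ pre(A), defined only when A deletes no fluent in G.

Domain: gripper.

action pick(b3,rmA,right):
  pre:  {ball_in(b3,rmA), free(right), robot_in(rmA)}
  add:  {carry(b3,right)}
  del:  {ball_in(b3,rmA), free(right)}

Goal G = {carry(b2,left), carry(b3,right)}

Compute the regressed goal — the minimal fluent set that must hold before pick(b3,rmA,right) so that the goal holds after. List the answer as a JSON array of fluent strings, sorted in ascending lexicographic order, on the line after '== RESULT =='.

Compute (G \ add) ∪ pre:
  G ∩ del = {}  (empty — regression defined)
  G \ add = {carry(b2,left), carry(b3,right)} \ {carry(b3,right)} = {carry(b2,left)}
  ∪ pre   = {carry(b2,left)} ∪ {ball_in(b3,rmA), free(right), robot_in(rmA)}
          = {ball_in(b3,rmA), carry(b2,left), free(right), robot_in(rmA)}

== RESULT ==
["ball_in(b3,rmA)", "carry(b2,left)", "free(right)", "robot_in(rmA)"]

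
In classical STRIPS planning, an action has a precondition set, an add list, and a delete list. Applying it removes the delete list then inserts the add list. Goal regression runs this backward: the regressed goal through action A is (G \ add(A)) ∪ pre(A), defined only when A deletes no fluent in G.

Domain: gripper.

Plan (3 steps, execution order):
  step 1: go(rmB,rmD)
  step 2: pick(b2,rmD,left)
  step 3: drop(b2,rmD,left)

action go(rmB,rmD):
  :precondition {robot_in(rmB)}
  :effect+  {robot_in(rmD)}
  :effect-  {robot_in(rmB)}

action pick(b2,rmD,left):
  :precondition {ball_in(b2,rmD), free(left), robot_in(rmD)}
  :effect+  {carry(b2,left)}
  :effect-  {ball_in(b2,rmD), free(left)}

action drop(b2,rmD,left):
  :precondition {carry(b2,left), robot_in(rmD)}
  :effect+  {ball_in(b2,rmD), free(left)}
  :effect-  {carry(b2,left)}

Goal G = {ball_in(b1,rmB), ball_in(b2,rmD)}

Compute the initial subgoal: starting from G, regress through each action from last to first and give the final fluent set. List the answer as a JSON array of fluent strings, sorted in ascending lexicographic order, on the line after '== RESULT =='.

Regress step by step:
  through step 3 (drop(b2,rmD,left)): drop {ball_in(b2,rmD)}, keep {ball_in(b1,rmB)}, require {carry(b2,left), robot_in(rmD)}
    → {ball_in(b1,rmB), carry(b2,left), robot_in(rmD)}
  through step 2 (pick(b2,rmD,left)): drop {carry(b2,left)}, keep {ball_in(b1,rmB), robot_in(rmD)}, require {ball_in(b2,rmD), free(left), robot_in(rmD)}
    → {ball_in(b1,rmB), ball_in(b2,rmD), free(left), robot_in(rmD)}
  through step 1 (go(rmB,rmD)): drop {robot_in(rmD)}, keep {ball_in(b1,rmB), ball_in(b2,rmD), free(left)}, require {robot_in(rmB)}
    → {ball_in(b1,rmB), ball_in(b2,rmD), free(left), robot_in(rmB)}

== RESULT ==
["ball_in(b1,rmB)", "ball_in(b2,rmD)", "free(left)", "robot_in(rmB)"]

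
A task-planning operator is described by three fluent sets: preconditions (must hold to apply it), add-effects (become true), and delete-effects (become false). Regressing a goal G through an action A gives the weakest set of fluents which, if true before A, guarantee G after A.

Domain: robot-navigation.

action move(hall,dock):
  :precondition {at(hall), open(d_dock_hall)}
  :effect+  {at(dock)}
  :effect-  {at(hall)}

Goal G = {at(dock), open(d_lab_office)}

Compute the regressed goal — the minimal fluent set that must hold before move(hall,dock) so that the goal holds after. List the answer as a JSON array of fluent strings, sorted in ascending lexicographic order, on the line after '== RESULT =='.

Regress:
  G ∩ del = {}  (empty — regression defined)
  G \ add = {at(dock), open(d_lab_office)} \ {at(dock)} = {open(d_lab_office)}
  ∪ pre   = {open(d_lab_office)} ∪ {at(hall), open(d_dock_hall)}
          = {at(hall), open(d_dock_hall), open(d_lab_office)}

== RESULT ==
["at(hall)", "open(d_dock_hall)", "open(d_lab_office)"]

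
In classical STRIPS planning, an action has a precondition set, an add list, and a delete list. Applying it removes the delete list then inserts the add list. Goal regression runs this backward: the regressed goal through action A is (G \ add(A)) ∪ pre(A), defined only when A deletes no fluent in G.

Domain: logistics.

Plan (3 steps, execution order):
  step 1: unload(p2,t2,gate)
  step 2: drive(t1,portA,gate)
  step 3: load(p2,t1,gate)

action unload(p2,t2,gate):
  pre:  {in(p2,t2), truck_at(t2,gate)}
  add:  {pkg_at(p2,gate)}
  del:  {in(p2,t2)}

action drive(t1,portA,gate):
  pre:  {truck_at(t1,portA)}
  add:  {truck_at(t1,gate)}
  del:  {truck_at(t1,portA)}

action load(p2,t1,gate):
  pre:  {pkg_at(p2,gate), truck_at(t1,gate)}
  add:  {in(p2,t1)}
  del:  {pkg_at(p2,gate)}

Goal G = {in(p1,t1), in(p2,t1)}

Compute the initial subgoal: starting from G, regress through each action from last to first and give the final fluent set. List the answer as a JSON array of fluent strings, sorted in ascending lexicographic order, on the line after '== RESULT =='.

Work backward from the goal:
  through step 3 (load(p2,t1,gate)): drop {in(p2,t1)}, keep {in(p1,t1)}, require {pkg_at(p2,gate), truck_at(t1,gate)}
    → {in(p1,t1), pkg_at(p2,gate), truck_at(t1,gate)}
  through step 2 (drive(t1,portA,gate)): drop {truck_at(t1,gate)}, keep {in(p1,t1), pkg_at(p2,gate)}, require {truck_at(t1,portA)}
    → {in(p1,t1), pkg_at(p2,gate), truck_at(t1,portA)}
  through step 1 (unload(p2,t2,gate)): drop {pkg_at(p2,gate)}, keep {in(p1,t1), truck_at(t1,portA)}, require {in(p2,t2), truck_at(t2,gate)}
    → {in(p1,t1), in(p2,t2), truck_at(t1,portA), truck_at(t2,gate)}

== RESULT ==
["in(p1,t1)", "in(p2,t2)", "truck_at(t1,portA)", "truck_at(t2,gate)"]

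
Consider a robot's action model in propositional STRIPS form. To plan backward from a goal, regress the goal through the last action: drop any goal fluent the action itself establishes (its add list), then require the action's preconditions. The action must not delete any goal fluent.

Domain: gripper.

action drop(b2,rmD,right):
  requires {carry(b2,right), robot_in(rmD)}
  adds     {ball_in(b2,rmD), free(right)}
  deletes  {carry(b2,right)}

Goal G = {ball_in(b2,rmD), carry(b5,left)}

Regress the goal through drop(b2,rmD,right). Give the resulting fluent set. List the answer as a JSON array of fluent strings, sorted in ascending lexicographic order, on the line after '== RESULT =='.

Regress:
  G ∩ del = {}  (empty — regression defined)
  G \ add = {ball_in(b2,rmD), carry(b5,left)} \ {ball_in(b2,rmD), free(right)} = {carry(b5,left)}
  ∪ pre   = {carry(b5,left)} ∪ {carry(b2,right), robot_in(rmD)}
          = {carry(b2,right), carry(b5,left), robot_in(rmD)}

== RESULT ==
["carry(b2,right)", "carry(b5,left)", "robot_in(rmD)"]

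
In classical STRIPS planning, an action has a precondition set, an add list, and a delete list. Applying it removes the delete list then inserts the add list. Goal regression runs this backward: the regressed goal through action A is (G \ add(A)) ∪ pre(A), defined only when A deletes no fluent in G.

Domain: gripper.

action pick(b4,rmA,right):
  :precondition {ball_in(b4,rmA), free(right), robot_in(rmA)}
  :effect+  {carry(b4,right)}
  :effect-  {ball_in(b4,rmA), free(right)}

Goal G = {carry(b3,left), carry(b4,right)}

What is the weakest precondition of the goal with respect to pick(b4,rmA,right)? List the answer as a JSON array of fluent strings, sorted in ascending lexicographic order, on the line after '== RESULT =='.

Regress:
  G ∩ del = {}  (empty — regression defined)
  G \ add = {carry(b3,left), carry(b4,right)} \ {carry(b4,right)} = {carry(b3,left)}
  ∪ pre   = {carry(b3,left)} ∪ {ball_in(b4,rmA), free(right), robot_in(rmA)}
          = {ball_in(b4,rmA), carry(b3,left), free(right), robot_in(rmA)}

== RESULT ==
["ball_in(b4,rmA)", "carry(b3,left)", "free(right)", "robot_in(rmA)"]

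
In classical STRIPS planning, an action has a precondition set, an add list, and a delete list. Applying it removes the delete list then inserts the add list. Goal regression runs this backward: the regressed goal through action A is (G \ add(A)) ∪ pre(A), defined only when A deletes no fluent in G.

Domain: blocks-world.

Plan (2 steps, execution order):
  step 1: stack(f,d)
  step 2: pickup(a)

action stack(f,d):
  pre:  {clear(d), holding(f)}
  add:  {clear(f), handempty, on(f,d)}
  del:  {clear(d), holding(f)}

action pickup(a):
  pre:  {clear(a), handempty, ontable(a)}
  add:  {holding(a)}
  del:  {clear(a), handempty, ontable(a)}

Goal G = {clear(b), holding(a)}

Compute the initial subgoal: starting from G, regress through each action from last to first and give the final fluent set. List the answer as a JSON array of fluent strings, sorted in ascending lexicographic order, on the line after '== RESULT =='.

Work backward from the goal:
  through step 2 (pickup(a)): drop {holding(a)}, keep {clear(b)}, require {clear(a), handempty, ontable(a)}
    → {clear(a), clear(b), handempty, ontable(a)}
  through step 1 (stack(f,d)): drop {handempty}, keep {clear(a), clear(b), ontable(a)}, require {clear(d), holding(f)}
    → {clear(a), clear(b), clear(d), holding(f), ontable(a)}

== RESULT ==
["clear(a)", "clear(b)", "clear(d)", "holding(f)", "ontable(a)"]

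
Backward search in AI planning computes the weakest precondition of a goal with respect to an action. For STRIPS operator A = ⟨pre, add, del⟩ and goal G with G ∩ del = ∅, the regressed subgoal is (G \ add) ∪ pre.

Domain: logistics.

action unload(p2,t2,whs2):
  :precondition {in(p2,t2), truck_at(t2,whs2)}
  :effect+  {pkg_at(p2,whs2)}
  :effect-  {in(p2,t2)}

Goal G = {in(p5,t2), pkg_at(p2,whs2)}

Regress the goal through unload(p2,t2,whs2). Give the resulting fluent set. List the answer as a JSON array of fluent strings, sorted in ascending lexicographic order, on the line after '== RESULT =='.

Compute (G \ add) ∪ pre:
  G ∩ del = {}  (empty — regression defined)
  G \ add = {in(p5,t2), pkg_at(p2,whs2)} \ {pkg_at(p2,whs2)} = {in(p5,t2)}
  ∪ pre   = {in(p5,t2)} ∪ {in(p2,t2), truck_at(t2,whs2)}
          = {in(p2,t2), in(p5,t2), truck_at(t2,whs2)}

== RESULT ==
["in(p2,t2)", "in(p5,t2)", "truck_at(t2,whs2)"]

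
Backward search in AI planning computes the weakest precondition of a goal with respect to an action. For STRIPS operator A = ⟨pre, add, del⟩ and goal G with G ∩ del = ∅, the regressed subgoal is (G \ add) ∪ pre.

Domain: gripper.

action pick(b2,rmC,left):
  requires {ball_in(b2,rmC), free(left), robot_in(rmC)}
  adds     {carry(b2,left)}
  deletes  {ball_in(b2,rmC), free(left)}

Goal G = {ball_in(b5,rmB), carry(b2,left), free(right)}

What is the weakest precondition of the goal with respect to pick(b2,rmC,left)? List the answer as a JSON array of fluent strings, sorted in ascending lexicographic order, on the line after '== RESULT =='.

Compute (G \ add) ∪ pre:
  G ∩ del = {}  (empty — regression defined)
  G \ add = {ball_in(b5,rmB), carry(b2,left), free(right)} \ {carry(b2,left)} = {ball_in(b5,rmB), free(right)}
  ∪ pre   = {ball_in(b5,rmB), free(right)} ∪ {ball_in(b2,rmC), free(left), robot_in(rmC)}
          = {ball_in(b2,rmC), ball_in(b5,rmB), free(left), free(right), robot_in(rmC)}

== RESULT ==
["ball_in(b2,rmC)", "ball_in(b5,rmB)", "free(left)", "free(right)", "robot_in(rmC)"]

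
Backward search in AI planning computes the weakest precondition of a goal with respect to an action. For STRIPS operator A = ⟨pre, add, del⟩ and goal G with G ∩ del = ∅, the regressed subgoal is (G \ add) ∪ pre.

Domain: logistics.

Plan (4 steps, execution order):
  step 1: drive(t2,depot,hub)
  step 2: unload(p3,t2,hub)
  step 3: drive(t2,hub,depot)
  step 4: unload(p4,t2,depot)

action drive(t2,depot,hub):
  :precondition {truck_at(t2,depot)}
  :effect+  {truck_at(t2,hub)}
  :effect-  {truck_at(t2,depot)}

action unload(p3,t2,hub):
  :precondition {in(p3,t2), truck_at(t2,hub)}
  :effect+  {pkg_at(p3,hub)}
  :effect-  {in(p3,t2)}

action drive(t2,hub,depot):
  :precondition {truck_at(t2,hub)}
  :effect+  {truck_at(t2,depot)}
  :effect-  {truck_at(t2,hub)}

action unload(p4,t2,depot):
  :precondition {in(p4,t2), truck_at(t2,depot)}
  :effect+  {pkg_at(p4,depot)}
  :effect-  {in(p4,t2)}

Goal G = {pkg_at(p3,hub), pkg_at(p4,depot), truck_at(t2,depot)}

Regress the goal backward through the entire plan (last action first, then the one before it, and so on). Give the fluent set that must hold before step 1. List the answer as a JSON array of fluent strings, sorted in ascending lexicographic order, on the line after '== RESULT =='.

Work backward from the goal:
  through step 4 (unload(p4,t2,depot)): drop {pkg_at(p4,depot)}, keep {pkg_at(p3,hub), truck_at(t2,depot)}, require {in(p4,t2), truck_at(t2,depot)}
    → {in(p4,t2), pkg_at(p3,hub), truck_at(t2,depot)}
  through step 3 (drive(t2,hub,depot)): drop {truck_at(t2,depot)}, keep {in(p4,t2), pkg_at(p3,hub)}, require {truck_at(t2,hub)}
    → {in(p4,t2), pkg_at(p3,hub), truck_at(t2,hub)}
  through step 2 (unload(p3,t2,hub)): drop {pkg_at(p3,hub)}, keep {in(p4,t2), truck_at(t2,hub)}, require {in(p3,t2), truck_at(t2,hub)}
    → {in(p3,t2), in(p4,t2), truck_at(t2,hub)}
  through step 1 (drive(t2,depot,hub)): drop {truck_at(t2,hub)}, keep {in(p3,t2), in(p4,t2)}, require {truck_at(t2,depot)}
    → {in(p3,t2), in(p4,t2), truck_at(t2,depot)}

== RESULT ==
["in(p3,t2)", "in(p4,t2)", "truck_at(t2,depot)"]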